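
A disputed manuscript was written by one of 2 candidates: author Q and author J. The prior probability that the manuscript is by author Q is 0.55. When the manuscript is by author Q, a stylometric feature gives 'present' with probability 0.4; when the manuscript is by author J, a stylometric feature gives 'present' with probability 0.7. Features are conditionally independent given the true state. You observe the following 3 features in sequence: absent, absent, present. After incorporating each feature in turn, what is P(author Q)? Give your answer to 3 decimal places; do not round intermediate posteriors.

0.736

Each posterior becomes the prior for the next update.
After 'absent': P(author Q) = 0.6·0.5500 / (0.6·0.5500 + 0.3·0.4500) ≈ 0.7097
After 'absent': P(author Q) = 0.6·0.7097 / (0.6·0.7097 + 0.3·0.2903) ≈ 0.8302
After 'present': P(author Q) = 0.4·0.8302 / (0.4·0.8302 + 0.7·0.1698) ≈ 0.7364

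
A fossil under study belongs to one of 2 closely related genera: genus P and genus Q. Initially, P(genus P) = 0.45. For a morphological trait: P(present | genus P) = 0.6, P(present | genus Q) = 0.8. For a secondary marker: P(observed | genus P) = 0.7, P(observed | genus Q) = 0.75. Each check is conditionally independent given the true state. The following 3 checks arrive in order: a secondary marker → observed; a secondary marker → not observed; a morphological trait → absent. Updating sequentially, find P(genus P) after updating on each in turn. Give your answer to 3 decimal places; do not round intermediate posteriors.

0.647

After a secondary marker='observed': P(genus P) = 0.7·0.4500 / (0.7·0.4500 + 0.75·0.5500) ≈ 0.4330
After a secondary marker='not observed': P(genus P) = 0.3·0.4330 / (0.3·0.4330 + 0.25·0.5670) ≈ 0.4782
After a morphological trait='absent': P(genus P) = 0.4·0.4782 / (0.4·0.4782 + 0.2·0.5218) ≈ 0.6470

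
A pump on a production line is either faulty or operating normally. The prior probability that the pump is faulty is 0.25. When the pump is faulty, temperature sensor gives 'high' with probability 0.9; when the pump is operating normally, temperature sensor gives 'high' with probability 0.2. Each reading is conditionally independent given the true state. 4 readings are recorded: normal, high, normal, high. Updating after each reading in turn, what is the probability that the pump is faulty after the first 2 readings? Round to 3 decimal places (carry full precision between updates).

0.158

After 'normal': P(faulty) = 0.1·0.2500 / (0.1·0.2500 + 0.8·0.7500) ≈ 0.0400
After 'high': P(faulty) = 0.9·0.0400 / (0.9·0.0400 + 0.2·0.9600) ≈ 0.1579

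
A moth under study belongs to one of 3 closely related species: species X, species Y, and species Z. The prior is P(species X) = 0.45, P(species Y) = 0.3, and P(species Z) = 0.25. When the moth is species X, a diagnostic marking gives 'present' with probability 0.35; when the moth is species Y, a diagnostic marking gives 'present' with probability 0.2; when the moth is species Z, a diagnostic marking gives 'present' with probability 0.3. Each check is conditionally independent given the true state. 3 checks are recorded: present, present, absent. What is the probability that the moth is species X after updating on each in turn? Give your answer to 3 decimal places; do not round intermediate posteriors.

After 'present': normaliser = 0.35·0.4500 + 0.2·0.3000 + 0.3·0.2500; P(species X) ≈ 0.5385, P(species Y) ≈ 0.2051, P(species Z) ≈ 0.2564
After 'present': normaliser = 0.35·0.5385 + 0.2·0.2051 + 0.3·0.2564; P(species X) ≈ 0.6151, P(species Y) ≈ 0.1339, P(species Z) ≈ 0.2510
After 'absent': normaliser = 0.65·0.6151 + 0.8·0.1339 + 0.7·0.2510; P(species X) ≈ 0.5857, P(species Y) ≈ 0.1569, P(species Z) ≈ 0.2574

0.586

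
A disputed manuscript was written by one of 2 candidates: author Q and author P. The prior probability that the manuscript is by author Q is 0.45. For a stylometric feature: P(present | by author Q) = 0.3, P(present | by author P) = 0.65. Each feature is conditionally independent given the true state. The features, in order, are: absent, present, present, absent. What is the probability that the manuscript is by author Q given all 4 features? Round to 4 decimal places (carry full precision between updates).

Apply Bayes' rule sequentially, carrying P(author Q) forward.
After 'absent': P(author Q) = 0.7·0.4500 / (0.7·0.4500 + 0.35·0.5500) ≈ 0.6207
After 'present': P(author Q) = 0.3·0.6207 / (0.3·0.6207 + 0.65·0.3793) ≈ 0.4303
After 'present': P(author Q) = 0.3·0.4303 / (0.3·0.4303 + 0.65·0.5697) ≈ 0.2585
After 'absent': P(author Q) = 0.7·0.2585 / (0.7·0.2585 + 0.35·0.7415) ≈ 0.4108

0.4108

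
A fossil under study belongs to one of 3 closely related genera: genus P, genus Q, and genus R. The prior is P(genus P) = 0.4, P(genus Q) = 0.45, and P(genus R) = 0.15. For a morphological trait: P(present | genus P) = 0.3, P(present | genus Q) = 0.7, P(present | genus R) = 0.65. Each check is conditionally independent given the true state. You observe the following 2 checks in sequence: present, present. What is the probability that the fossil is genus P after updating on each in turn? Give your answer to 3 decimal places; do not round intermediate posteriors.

After 'present': normaliser = 0.3·0.4000 + 0.7·0.4500 + 0.65·0.1500; P(genus P) ≈ 0.2254, P(genus Q) ≈ 0.5915, P(genus R) ≈ 0.1831
After 'present': normaliser = 0.3·0.2254 + 0.7·0.5915 + 0.65·0.1831; P(genus P) ≈ 0.1125, P(genus Q) ≈ 0.6893, P(genus R) ≈ 0.1981

0.113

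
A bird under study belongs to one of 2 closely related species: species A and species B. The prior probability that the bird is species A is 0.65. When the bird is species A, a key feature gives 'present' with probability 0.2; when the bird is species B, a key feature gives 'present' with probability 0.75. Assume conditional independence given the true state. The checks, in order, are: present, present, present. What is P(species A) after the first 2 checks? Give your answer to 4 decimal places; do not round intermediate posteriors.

0.1167

After 'present': P(species A) = 0.2·0.6500 / (0.2·0.6500 + 0.75·0.3500) ≈ 0.3312
After 'present': P(species A) = 0.2·0.3312 / (0.2·0.3312 + 0.75·0.6688) ≈ 0.1167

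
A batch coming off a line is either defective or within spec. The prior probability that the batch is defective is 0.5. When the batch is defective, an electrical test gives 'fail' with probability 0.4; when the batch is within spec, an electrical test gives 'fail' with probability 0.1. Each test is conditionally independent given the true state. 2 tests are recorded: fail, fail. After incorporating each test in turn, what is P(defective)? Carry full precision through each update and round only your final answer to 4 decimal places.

After 'fail': P(defective) = 0.4·0.5000 / (0.4·0.5000 + 0.1·0.5000) ≈ 0.8000
After 'fail': P(defective) = 0.4·0.8000 / (0.4·0.8000 + 0.1·0.2000) ≈ 0.9412

0.9412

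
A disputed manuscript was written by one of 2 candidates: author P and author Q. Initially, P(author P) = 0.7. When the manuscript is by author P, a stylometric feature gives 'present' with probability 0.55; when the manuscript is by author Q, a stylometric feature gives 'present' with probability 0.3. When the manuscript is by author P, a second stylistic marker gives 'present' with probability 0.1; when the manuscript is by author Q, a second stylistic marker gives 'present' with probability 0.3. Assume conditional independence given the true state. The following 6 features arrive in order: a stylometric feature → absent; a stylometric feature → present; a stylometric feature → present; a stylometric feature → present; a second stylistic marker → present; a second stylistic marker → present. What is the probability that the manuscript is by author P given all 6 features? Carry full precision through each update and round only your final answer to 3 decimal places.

0.507

After a stylometric feature='absent': P(author P) = 0.45·0.7000 / (0.45·0.7000 + 0.7·0.3000) ≈ 0.6000
After a stylometric feature='present': P(author P) = 0.55·0.6000 / (0.55·0.6000 + 0.3·0.4000) ≈ 0.7333
After a stylometric feature='present': P(author P) = 0.55·0.7333 / (0.55·0.7333 + 0.3·0.2667) ≈ 0.8345
After a stylometric feature='present': P(author P) = 0.55·0.8345 / (0.55·0.8345 + 0.3·0.1655) ≈ 0.9024
After a second stylistic marker='present': P(author P) = 0.1·0.9024 / (0.1·0.9024 + 0.3·0.0976) ≈ 0.7550
After a second stylistic marker='present': P(author P) = 0.1·0.7550 / (0.1·0.7550 + 0.3·0.2450) ≈ 0.5067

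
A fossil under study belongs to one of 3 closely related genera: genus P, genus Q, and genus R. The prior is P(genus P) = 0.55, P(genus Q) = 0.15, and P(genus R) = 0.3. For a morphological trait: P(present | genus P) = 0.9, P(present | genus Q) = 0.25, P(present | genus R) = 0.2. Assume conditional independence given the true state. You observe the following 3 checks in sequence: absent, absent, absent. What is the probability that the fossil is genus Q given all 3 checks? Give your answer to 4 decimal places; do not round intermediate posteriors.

0.2910

After 'absent': normaliser = 0.1·0.5500 + 0.75·0.1500 + 0.8·0.3000; P(genus P) ≈ 0.1350, P(genus Q) ≈ 0.2761, P(genus R) ≈ 0.5890
After 'absent': normaliser = 0.1·0.1350 + 0.75·0.2761 + 0.8·0.5890; P(genus P) ≈ 0.0195, P(genus Q) ≈ 0.2993, P(genus R) ≈ 0.6812
After 'absent': normaliser = 0.1·0.0195 + 0.75·0.2993 + 0.8·0.6812; P(genus P) ≈ 0.0025, P(genus Q) ≈ 0.2910, P(genus R) ≈ 0.7064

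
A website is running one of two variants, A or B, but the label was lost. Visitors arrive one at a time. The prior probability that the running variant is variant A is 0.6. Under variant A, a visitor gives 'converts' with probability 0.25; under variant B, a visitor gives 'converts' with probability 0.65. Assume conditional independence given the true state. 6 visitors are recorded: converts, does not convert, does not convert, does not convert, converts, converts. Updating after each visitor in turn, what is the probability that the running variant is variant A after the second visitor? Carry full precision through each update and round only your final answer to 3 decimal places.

0.553

After 'converts': P(A) = 0.25·0.6000 / (0.25·0.6000 + 0.65·0.4000) ≈ 0.3659
After 'does not convert': P(A) = 0.75·0.3659 / (0.75·0.3659 + 0.35·0.6341) ≈ 0.5528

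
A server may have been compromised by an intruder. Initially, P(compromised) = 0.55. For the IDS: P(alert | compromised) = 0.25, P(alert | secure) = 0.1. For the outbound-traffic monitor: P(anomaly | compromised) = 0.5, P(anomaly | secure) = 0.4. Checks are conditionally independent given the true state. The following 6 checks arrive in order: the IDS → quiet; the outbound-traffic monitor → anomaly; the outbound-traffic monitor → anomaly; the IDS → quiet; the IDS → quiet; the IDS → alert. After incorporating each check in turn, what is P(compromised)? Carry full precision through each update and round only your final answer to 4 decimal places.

Apply Bayes' rule sequentially, carrying P(compromised) forward.
After the IDS='quiet': P(compromised) = 0.75·0.5500 / (0.75·0.5500 + 0.9·0.4500) ≈ 0.5046
After the outbound-traffic monitor='anomaly': P(compromised) = 0.5·0.5046 / (0.5·0.5046 + 0.4·0.4954) ≈ 0.5601
After the outbound-traffic monitor='anomaly': P(compromised) = 0.5·0.5601 / (0.5·0.5601 + 0.4·0.4399) ≈ 0.6141
After the IDS='quiet': P(compromised) = 0.75·0.6141 / (0.75·0.6141 + 0.9·0.3859) ≈ 0.5701
After the IDS='quiet': P(compromised) = 0.75·0.5701 / (0.75·0.5701 + 0.9·0.4299) ≈ 0.5250
After the IDS='alert': P(compromised) = 0.25·0.5250 / (0.25·0.5250 + 0.1·0.4750) ≈ 0.7342

0.7342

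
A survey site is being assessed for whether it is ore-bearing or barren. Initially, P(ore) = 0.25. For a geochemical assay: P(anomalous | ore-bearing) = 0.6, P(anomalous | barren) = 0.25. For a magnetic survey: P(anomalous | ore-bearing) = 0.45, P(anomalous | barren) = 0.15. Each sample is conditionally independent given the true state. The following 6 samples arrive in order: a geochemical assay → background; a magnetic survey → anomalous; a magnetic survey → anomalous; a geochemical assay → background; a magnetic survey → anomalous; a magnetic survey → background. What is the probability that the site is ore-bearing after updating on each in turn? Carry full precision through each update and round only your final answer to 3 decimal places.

0.624

After a geochemical assay='background': P(ore) = 0.4·0.2500 / (0.4·0.2500 + 0.75·0.7500) ≈ 0.1509
After a magnetic survey='anomalous': P(ore) = 0.45·0.1509 / (0.45·0.1509 + 0.15·0.8491) ≈ 0.3478
After a magnetic survey='anomalous': P(ore) = 0.45·0.3478 / (0.45·0.3478 + 0.15·0.6522) ≈ 0.6154
After a geochemical assay='background': P(ore) = 0.4·0.6154 / (0.4·0.6154 + 0.75·0.3846) ≈ 0.4604
After a magnetic survey='anomalous': P(ore) = 0.45·0.4604 / (0.45·0.4604 + 0.15·0.5396) ≈ 0.7191
After a magnetic survey='background': P(ore) = 0.55·0.7191 / (0.55·0.7191 + 0.85·0.2809) ≈ 0.6236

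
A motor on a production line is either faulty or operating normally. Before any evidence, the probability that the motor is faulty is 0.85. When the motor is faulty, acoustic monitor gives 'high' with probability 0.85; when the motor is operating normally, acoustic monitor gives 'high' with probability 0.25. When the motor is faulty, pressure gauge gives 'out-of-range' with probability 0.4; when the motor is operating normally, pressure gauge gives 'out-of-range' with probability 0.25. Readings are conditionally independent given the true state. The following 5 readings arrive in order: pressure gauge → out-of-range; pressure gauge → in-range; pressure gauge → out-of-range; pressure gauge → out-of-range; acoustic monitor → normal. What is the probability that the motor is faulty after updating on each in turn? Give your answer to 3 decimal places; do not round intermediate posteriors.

After pressure gauge='out-of-range': P(faulty) = 0.4·0.8500 / (0.4·0.8500 + 0.25·0.1500) ≈ 0.9007
After pressure gauge='in-range': P(faulty) = 0.6·0.9007 / (0.6·0.9007 + 0.75·0.0993) ≈ 0.8788
After pressure gauge='out-of-range': P(faulty) = 0.4·0.8788 / (0.4·0.8788 + 0.25·0.1212) ≈ 0.9207
After pressure gauge='out-of-range': P(faulty) = 0.4·0.9207 / (0.4·0.9207 + 0.25·0.0793) ≈ 0.9489
After acoustic monitor='normal': P(faulty) = 0.15·0.9489 / (0.15·0.9489 + 0.75·0.0511) ≈ 0.7879

0.788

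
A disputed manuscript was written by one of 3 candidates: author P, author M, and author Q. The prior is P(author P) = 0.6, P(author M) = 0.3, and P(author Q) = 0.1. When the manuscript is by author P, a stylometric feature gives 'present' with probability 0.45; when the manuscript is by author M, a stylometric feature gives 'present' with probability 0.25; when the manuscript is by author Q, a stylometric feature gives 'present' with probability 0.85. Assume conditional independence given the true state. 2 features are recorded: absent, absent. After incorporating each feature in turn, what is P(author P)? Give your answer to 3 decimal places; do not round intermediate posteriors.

After 'absent': normaliser = 0.55·0.6000 + 0.75·0.3000 + 0.15·0.1000; P(author P) ≈ 0.5789, P(author M) ≈ 0.3947, P(author Q) ≈ 0.0263
After 'absent': normaliser = 0.55·0.5789 + 0.75·0.3947 + 0.15·0.0263; P(author P) ≈ 0.5149, P(author M) ≈ 0.4787, P(author Q) ≈ 0.0064

0.515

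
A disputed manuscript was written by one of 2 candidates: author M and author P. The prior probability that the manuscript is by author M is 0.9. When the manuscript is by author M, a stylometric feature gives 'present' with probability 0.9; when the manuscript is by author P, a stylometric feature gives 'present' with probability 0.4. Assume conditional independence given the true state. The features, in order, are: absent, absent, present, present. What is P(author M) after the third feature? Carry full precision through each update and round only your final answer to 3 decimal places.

0.360

After 'absent': P(author M) = 0.1·0.9000 / (0.1·0.9000 + 0.6·0.1000) ≈ 0.6000
After 'absent': P(author M) = 0.1·0.6000 / (0.1·0.6000 + 0.6·0.4000) ≈ 0.2000
After 'present': P(author M) = 0.9·0.2000 / (0.9·0.2000 + 0.4·0.8000) ≈ 0.3600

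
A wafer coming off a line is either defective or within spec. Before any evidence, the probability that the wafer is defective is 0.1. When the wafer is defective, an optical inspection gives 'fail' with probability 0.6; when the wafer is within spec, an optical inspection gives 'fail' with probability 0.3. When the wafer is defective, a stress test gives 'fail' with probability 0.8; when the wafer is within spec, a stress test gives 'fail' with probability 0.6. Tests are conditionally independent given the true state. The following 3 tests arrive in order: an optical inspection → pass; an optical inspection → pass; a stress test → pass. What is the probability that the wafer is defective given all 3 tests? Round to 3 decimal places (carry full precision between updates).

After an optical inspection='pass': P(defective) = 0.4·0.1000 / (0.4·0.1000 + 0.7·0.9000) ≈ 0.0597
After an optical inspection='pass': P(defective) = 0.4·0.0597 / (0.4·0.0597 + 0.7·0.9403) ≈ 0.0350
After a stress test='pass': P(defective) = 0.2·0.0350 / (0.2·0.0350 + 0.4·0.9650) ≈ 0.0178

0.018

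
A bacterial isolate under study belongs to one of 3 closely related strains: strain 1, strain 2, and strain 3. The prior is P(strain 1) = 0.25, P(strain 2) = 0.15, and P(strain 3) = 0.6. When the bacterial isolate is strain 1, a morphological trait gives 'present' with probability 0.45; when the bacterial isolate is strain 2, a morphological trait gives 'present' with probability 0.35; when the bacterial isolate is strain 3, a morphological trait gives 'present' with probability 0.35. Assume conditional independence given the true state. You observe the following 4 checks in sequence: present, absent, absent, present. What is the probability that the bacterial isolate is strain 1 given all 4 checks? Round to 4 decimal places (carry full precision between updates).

0.2829

Each posterior becomes the prior for the next update.
After 'present': normaliser = 0.45·0.2500 + 0.35·0.1500 + 0.35·0.6000; P(strain 1) ≈ 0.3000, P(strain 2) ≈ 0.1400, P(strain 3) ≈ 0.5600
After 'absent': normaliser = 0.55·0.3000 + 0.65·0.1400 + 0.65·0.5600; P(strain 1) ≈ 0.2661, P(strain 2) ≈ 0.1468, P(strain 3) ≈ 0.5871
After 'absent': normaliser = 0.55·0.2661 + 0.65·0.1468 + 0.65·0.5871; P(strain 1) ≈ 0.2348, P(strain 2) ≈ 0.1530, P(strain 3) ≈ 0.6122
After 'present': normaliser = 0.45·0.2348 + 0.35·0.1530 + 0.35·0.6122; P(strain 1) ≈ 0.2829, P(strain 2) ≈ 0.1434, P(strain 3) ≈ 0.5737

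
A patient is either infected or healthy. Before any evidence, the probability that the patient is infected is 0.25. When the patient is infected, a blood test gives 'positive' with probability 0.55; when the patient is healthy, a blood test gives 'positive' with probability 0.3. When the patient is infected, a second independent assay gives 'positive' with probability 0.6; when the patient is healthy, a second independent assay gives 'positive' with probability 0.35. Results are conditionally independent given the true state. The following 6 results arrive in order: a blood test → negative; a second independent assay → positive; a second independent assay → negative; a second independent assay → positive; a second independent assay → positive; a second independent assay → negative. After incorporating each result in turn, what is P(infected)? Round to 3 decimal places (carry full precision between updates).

0.290

After a blood test='negative': P(infected) = 0.45·0.2500 / (0.45·0.2500 + 0.7·0.7500) ≈ 0.1765
After a second independent assay='positive': P(infected) = 0.6·0.1765 / (0.6·0.1765 + 0.35·0.8235) ≈ 0.2687
After a second independent assay='negative': P(infected) = 0.4·0.2687 / (0.4·0.2687 + 0.65·0.7313) ≈ 0.1844
After a second independent assay='positive': P(infected) = 0.6·0.1844 / (0.6·0.1844 + 0.35·0.8156) ≈ 0.2793
After a second independent assay='positive': P(infected) = 0.6·0.2793 / (0.6·0.2793 + 0.35·0.7207) ≈ 0.3992
After a second independent assay='negative': P(infected) = 0.4·0.3992 / (0.4·0.3992 + 0.65·0.6008) ≈ 0.2902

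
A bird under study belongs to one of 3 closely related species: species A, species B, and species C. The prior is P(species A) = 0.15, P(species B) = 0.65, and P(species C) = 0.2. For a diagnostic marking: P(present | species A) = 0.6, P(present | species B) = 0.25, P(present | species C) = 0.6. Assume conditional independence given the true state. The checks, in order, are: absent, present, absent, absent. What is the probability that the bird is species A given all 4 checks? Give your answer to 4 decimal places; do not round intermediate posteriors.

Apply Bayes' rule sequentially, carrying P(species A) forward.
After 'absent': normaliser = 0.4·0.1500 + 0.75·0.6500 + 0.4·0.2000; P(species A) ≈ 0.0956, P(species B) ≈ 0.7769, P(species C) ≈ 0.1275
After 'present': normaliser = 0.6·0.0956 + 0.25·0.7769 + 0.6·0.1275; P(species A) ≈ 0.1749, P(species B) ≈ 0.5920, P(species C) ≈ 0.2332
After 'absent': normaliser = 0.4·0.1749 + 0.75·0.5920 + 0.4·0.2332; P(species A) ≈ 0.1152, P(species B) ≈ 0.7312, P(species C) ≈ 0.1536
After 'absent': normaliser = 0.4·0.1152 + 0.75·0.7312 + 0.4·0.1536; P(species A) ≈ 0.0702, P(species B) ≈ 0.8361, P(species C) ≈ 0.0937

0.0702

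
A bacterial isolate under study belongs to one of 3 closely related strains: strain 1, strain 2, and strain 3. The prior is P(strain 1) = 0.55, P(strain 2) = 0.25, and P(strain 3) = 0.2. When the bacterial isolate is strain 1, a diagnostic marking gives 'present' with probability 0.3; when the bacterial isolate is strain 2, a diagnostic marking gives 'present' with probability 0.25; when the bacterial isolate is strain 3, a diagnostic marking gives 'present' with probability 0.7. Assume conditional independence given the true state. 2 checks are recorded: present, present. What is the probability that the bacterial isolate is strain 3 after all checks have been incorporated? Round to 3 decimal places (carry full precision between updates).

After 'present': normaliser = 0.3·0.5500 + 0.25·0.2500 + 0.7·0.2000; P(strain 1) ≈ 0.4490, P(strain 2) ≈ 0.1701, P(strain 3) ≈ 0.3810
After 'present': normaliser = 0.3·0.4490 + 0.25·0.1701 + 0.7·0.3810; P(strain 1) ≈ 0.3034, P(strain 2) ≈ 0.0958, P(strain 3) ≈ 0.6008

0.601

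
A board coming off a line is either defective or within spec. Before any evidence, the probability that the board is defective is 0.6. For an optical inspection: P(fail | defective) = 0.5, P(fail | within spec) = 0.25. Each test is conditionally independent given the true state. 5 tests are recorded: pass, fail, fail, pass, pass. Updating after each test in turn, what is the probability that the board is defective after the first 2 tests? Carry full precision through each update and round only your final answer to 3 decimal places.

0.667

After 'pass': P(defective) = 0.5·0.6000 / (0.5·0.6000 + 0.75·0.4000) ≈ 0.5000
After 'fail': P(defective) = 0.5·0.5000 / (0.5·0.5000 + 0.25·0.5000) ≈ 0.6667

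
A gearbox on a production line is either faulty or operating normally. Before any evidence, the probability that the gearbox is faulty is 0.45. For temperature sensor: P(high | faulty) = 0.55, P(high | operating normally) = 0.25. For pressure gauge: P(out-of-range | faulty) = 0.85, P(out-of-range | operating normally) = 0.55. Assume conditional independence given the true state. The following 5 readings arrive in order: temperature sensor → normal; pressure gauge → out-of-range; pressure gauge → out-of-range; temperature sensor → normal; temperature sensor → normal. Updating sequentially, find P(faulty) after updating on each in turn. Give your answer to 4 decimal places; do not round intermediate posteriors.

0.2968

After temperature sensor='normal': P(faulty) = 0.45·0.4500 / (0.45·0.4500 + 0.75·0.5500) ≈ 0.3293
After pressure gauge='out-of-range': P(faulty) = 0.85·0.3293 / (0.85·0.3293 + 0.55·0.6707) ≈ 0.4314
After pressure gauge='out-of-range': P(faulty) = 0.85·0.4314 / (0.85·0.4314 + 0.55·0.5686) ≈ 0.5397
After temperature sensor='normal': P(faulty) = 0.45·0.5397 / (0.45·0.5397 + 0.75·0.4603) ≈ 0.4130
After temperature sensor='normal': P(faulty) = 0.45·0.4130 / (0.45·0.4130 + 0.75·0.5870) ≈ 0.2968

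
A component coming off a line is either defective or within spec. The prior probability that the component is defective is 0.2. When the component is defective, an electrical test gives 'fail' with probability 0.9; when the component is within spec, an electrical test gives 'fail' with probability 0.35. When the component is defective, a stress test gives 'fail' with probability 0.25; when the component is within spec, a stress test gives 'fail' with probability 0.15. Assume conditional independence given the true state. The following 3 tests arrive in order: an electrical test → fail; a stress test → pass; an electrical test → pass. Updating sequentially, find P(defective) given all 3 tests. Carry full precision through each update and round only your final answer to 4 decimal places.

0.0803

After an electrical test='fail': P(defective) = 0.9·0.2000 / (0.9·0.2000 + 0.35·0.8000) ≈ 0.3913
After a stress test='pass': P(defective) = 0.75·0.3913 / (0.75·0.3913 + 0.85·0.6087) ≈ 0.3619
After an electrical test='pass': P(defective) = 0.1·0.3619 / (0.1·0.3619 + 0.65·0.6381) ≈ 0.0803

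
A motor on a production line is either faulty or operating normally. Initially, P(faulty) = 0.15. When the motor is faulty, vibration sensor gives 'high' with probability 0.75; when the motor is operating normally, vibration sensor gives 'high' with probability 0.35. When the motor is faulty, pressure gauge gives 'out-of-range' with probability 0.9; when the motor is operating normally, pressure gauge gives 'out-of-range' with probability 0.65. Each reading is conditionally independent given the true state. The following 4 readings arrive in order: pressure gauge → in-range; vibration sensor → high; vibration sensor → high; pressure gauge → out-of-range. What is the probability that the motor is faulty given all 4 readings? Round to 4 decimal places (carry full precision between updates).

After pressure gauge='in-range': P(faulty) = 0.1·0.1500 / (0.1·0.1500 + 0.35·0.8500) ≈ 0.0480
After vibration sensor='high': P(faulty) = 0.75·0.0480 / (0.75·0.0480 + 0.35·0.9520) ≈ 0.0975
After vibration sensor='high': P(faulty) = 0.75·0.0975 / (0.75·0.0975 + 0.35·0.9025) ≈ 0.1880
After pressure gauge='out-of-range': P(faulty) = 0.9·0.1880 / (0.9·0.1880 + 0.65·0.8120) ≈ 0.2427

0.2427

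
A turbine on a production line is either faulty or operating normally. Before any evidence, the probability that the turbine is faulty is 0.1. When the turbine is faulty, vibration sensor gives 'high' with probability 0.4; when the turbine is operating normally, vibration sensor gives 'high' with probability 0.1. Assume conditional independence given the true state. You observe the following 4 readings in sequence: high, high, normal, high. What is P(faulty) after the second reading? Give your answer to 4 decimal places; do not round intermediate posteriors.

0.6400

After 'high': P(faulty) = 0.4·0.1000 / (0.4·0.1000 + 0.1·0.9000) ≈ 0.3077
After 'high': P(faulty) = 0.4·0.3077 / (0.4·0.3077 + 0.1·0.6923) ≈ 0.6400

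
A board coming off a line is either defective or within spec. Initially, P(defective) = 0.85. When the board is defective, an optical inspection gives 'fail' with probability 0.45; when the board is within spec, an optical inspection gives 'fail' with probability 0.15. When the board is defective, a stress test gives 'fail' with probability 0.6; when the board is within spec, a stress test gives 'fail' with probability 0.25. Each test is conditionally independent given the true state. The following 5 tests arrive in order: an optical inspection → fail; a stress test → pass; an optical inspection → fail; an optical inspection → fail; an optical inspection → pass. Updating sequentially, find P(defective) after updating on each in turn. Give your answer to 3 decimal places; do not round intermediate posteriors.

After an optical inspection='fail': P(defective) = 0.45·0.8500 / (0.45·0.8500 + 0.15·0.1500) ≈ 0.9444
After a stress test='pass': P(defective) = 0.4·0.9444 / (0.4·0.9444 + 0.75·0.0556) ≈ 0.9007
After an optical inspection='fail': P(defective) = 0.45·0.9007 / (0.45·0.9007 + 0.15·0.0993) ≈ 0.9645
After an optical inspection='fail': P(defective) = 0.45·0.9645 / (0.45·0.9645 + 0.15·0.0355) ≈ 0.9879
After an optical inspection='pass': P(defective) = 0.55·0.9879 / (0.55·0.9879 + 0.85·0.0121) ≈ 0.9814

0.981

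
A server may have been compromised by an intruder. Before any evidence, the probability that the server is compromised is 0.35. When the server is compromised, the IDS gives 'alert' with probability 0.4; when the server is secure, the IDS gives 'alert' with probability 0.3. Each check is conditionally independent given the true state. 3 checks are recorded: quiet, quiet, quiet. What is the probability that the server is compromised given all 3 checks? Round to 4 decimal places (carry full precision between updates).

0.2532

Apply Bayes' rule sequentially, carrying P(compromised) forward.
After 'quiet': P(compromised) = 0.6·0.3500 / (0.6·0.3500 + 0.7·0.6500) ≈ 0.3158
After 'quiet': P(compromised) = 0.6·0.3158 / (0.6·0.3158 + 0.7·0.6842) ≈ 0.2835
After 'quiet': P(compromised) = 0.6·0.2835 / (0.6·0.2835 + 0.7·0.7165) ≈ 0.2532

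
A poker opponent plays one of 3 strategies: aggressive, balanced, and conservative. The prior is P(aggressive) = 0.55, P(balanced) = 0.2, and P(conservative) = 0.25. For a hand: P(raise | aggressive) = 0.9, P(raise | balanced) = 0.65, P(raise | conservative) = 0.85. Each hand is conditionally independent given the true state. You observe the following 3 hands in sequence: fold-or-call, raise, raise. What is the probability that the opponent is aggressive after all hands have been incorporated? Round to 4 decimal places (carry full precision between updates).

After 'fold-or-call': normaliser = 0.1·0.5500 + 0.35·0.2000 + 0.15·0.2500; P(aggressive) ≈ 0.3385, P(balanced) ≈ 0.4308, P(conservative) ≈ 0.2308
After 'raise': normaliser = 0.9·0.3385 + 0.65·0.4308 + 0.85·0.2308; P(aggressive) ≈ 0.3901, P(balanced) ≈ 0.3586, P(conservative) ≈ 0.2512
After 'raise': normaliser = 0.9·0.3901 + 0.65·0.3586 + 0.85·0.2512; P(aggressive) ≈ 0.4401, P(balanced) ≈ 0.2922, P(conservative) ≈ 0.2677

0.4401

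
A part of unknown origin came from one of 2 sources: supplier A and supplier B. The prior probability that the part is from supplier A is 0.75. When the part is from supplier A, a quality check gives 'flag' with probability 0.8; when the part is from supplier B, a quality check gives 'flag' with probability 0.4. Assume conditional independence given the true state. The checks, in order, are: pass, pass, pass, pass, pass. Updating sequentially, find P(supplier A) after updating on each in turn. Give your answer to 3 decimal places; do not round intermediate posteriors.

After 'pass': P(supplier A) = 0.2·0.7500 / (0.2·0.7500 + 0.6·0.2500) ≈ 0.5000
After 'pass': P(supplier A) = 0.2·0.5000 / (0.2·0.5000 + 0.6·0.5000) ≈ 0.2500
After 'pass': P(supplier A) = 0.2·0.2500 / (0.2·0.2500 + 0.6·0.7500) ≈ 0.1000
After 'pass': P(supplier A) = 0.2·0.1000 / (0.2·0.1000 + 0.6·0.9000) ≈ 0.0357
After 'pass': P(supplier A) = 0.2·0.0357 / (0.2·0.0357 + 0.6·0.9643) ≈ 0.0122

0.012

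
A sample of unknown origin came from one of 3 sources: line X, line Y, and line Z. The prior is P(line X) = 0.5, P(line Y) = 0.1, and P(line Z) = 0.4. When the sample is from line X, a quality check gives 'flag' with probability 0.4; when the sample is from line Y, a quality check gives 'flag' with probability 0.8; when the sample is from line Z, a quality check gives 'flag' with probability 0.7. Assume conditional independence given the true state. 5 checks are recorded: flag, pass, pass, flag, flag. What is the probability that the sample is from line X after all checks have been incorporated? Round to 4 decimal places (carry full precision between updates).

Apply Bayes' rule sequentially, carrying P(line X) forward.
After 'flag': normaliser = 0.4·0.5000 + 0.8·0.1000 + 0.7·0.4000; P(line X) ≈ 0.3571, P(line Y) ≈ 0.1429, P(line Z) ≈ 0.5000
After 'pass': normaliser = 0.6·0.3571 + 0.2·0.1429 + 0.3·0.5000; P(line X) ≈ 0.5455, P(line Y) ≈ 0.0727, P(line Z) ≈ 0.3818
After 'pass': normaliser = 0.6·0.5455 + 0.2·0.0727 + 0.3·0.3818; P(line X) ≈ 0.7171, P(line Y) ≈ 0.0319, P(line Z) ≈ 0.2510
After 'flag': normaliser = 0.4·0.7171 + 0.8·0.0319 + 0.7·0.2510; P(line X) ≈ 0.5878, P(line Y) ≈ 0.0522, P(line Z) ≈ 0.3600
After 'flag': normaliser = 0.4·0.5878 + 0.8·0.0522 + 0.7·0.3600; P(line X) ≈ 0.4445, P(line Y) ≈ 0.0790, P(line Z) ≈ 0.4765

0.4445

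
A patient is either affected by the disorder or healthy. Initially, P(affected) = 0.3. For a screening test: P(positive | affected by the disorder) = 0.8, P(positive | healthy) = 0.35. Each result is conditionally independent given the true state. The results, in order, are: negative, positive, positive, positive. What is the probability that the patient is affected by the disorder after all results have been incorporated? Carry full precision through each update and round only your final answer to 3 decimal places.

After 'negative': P(affected) = 0.2·0.3000 / (0.2·0.3000 + 0.65·0.7000) ≈ 0.1165
After 'positive': P(affected) = 0.8·0.1165 / (0.8·0.1165 + 0.35·0.8835) ≈ 0.2316
After 'positive': P(affected) = 0.8·0.2316 / (0.8·0.2316 + 0.35·0.7684) ≈ 0.4079
After 'positive': P(affected) = 0.8·0.4079 / (0.8·0.4079 + 0.35·0.5921) ≈ 0.6116

0.612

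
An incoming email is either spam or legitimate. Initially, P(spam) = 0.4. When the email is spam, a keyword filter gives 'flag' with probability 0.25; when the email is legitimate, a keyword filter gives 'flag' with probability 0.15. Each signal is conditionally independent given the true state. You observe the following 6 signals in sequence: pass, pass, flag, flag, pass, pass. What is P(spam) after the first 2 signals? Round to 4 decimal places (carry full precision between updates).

After 'pass': P(spam) = 0.75·0.4000 / (0.75·0.4000 + 0.85·0.6000) ≈ 0.3704
After 'pass': P(spam) = 0.75·0.3704 / (0.75·0.3704 + 0.85·0.6296) ≈ 0.3417

0.3417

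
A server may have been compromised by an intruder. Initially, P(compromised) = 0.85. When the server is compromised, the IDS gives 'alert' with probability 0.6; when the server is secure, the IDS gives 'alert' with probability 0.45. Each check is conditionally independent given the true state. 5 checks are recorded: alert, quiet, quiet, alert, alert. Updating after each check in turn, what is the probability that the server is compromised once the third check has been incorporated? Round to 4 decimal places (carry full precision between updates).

Apply Bayes' rule sequentially, carrying P(compromised) forward.
After 'alert': P(compromised) = 0.6·0.8500 / (0.6·0.8500 + 0.45·0.1500) ≈ 0.8831
After 'quiet': P(compromised) = 0.4·0.8831 / (0.4·0.8831 + 0.55·0.1169) ≈ 0.8460
After 'quiet': P(compromised) = 0.4·0.8460 / (0.4·0.8460 + 0.55·0.1540) ≈ 0.7999

0.7999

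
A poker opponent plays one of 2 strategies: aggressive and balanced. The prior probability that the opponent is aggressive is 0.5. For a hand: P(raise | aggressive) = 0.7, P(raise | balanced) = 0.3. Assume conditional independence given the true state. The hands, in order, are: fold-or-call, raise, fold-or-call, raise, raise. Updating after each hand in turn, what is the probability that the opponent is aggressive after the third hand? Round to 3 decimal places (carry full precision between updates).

0.300

Apply Bayes' rule sequentially, carrying P(aggressive) forward.
After 'fold-or-call': P(aggressive) = 0.3·0.5000 / (0.3·0.5000 + 0.7·0.5000) ≈ 0.3000
After 'raise': P(aggressive) = 0.7·0.3000 / (0.7·0.3000 + 0.3·0.7000) ≈ 0.5000
After 'fold-or-call': P(aggressive) = 0.3·0.5000 / (0.3·0.5000 + 0.7·0.5000) ≈ 0.3000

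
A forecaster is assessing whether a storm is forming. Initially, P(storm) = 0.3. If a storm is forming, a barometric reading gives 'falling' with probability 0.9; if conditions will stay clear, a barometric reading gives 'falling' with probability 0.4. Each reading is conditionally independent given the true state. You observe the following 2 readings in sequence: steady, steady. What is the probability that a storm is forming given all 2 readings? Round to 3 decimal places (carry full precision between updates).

Each posterior becomes the prior for the next update.
After 'steady': P(storm) = 0.1·0.3000 / (0.1·0.3000 + 0.6·0.7000) ≈ 0.0667
After 'steady': P(storm) = 0.1·0.0667 / (0.1·0.0667 + 0.6·0.9333) ≈ 0.0118

0.012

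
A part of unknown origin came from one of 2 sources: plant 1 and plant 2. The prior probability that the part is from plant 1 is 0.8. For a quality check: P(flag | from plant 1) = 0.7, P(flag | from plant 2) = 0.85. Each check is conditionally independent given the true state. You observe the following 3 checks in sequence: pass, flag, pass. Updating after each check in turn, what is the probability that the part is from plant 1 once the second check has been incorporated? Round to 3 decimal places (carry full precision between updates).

0.868

Each posterior becomes the prior for the next update.
After 'pass': P(plant 1) = 0.3·0.8000 / (0.3·0.8000 + 0.15·0.2000) ≈ 0.8889
After 'flag': P(plant 1) = 0.7·0.8889 / (0.7·0.8889 + 0.85·0.1111) ≈ 0.8682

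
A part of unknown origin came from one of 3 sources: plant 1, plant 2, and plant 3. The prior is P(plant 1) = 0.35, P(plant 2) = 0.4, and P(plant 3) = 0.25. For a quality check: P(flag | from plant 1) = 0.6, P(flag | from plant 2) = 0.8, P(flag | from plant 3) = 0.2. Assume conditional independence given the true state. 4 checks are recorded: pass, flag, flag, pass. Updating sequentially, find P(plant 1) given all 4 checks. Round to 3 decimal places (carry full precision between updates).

0.548

Apply Bayes' rule sequentially, carrying P(plant 1) forward.
After 'pass': normaliser = 0.4·0.3500 + 0.2·0.4000 + 0.8·0.2500; P(plant 1) ≈ 0.3333, P(plant 2) ≈ 0.1905, P(plant 3) ≈ 0.4762
After 'flag': normaliser = 0.6·0.3333 + 0.8·0.1905 + 0.2·0.4762; P(plant 1) ≈ 0.4468, P(plant 2) ≈ 0.3404, P(plant 3) ≈ 0.2128
After 'flag': normaliser = 0.6·0.4468 + 0.8·0.3404 + 0.2·0.2128; P(plant 1) ≈ 0.4599, P(plant 2) ≈ 0.4672, P(plant 3) ≈ 0.0730
After 'pass': normaliser = 0.4·0.4599 + 0.2·0.4672 + 0.8·0.0730; P(plant 1) ≈ 0.5478, P(plant 2) ≈ 0.2783, P(plant 3) ≈ 0.1739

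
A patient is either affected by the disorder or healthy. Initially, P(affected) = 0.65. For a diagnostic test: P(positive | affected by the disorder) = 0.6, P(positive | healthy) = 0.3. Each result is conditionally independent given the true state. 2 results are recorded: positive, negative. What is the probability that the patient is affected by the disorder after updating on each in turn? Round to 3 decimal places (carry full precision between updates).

After 'positive': P(affected) = 0.6·0.6500 / (0.6·0.6500 + 0.3·0.3500) ≈ 0.7879
After 'negative': P(affected) = 0.4·0.7879 / (0.4·0.7879 + 0.7·0.2121) ≈ 0.6797

0.680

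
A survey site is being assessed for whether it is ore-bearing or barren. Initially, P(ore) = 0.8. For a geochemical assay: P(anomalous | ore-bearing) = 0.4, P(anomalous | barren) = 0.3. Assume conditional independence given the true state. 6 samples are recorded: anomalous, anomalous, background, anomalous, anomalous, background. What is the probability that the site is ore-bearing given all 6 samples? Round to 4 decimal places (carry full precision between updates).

0.9028

After 'anomalous': P(ore) = 0.4·0.8000 / (0.4·0.8000 + 0.3·0.2000) ≈ 0.8421
After 'anomalous': P(ore) = 0.4·0.8421 / (0.4·0.8421 + 0.3·0.1579) ≈ 0.8767
After 'background': P(ore) = 0.6·0.8767 / (0.6·0.8767 + 0.7·0.1233) ≈ 0.8591
After 'anomalous': P(ore) = 0.4·0.8591 / (0.4·0.8591 + 0.3·0.1409) ≈ 0.8904
After 'anomalous': P(ore) = 0.4·0.8904 / (0.4·0.8904 + 0.3·0.1096) ≈ 0.9155
After 'background': P(ore) = 0.6·0.9155 / (0.6·0.9155 + 0.7·0.0845) ≈ 0.9028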